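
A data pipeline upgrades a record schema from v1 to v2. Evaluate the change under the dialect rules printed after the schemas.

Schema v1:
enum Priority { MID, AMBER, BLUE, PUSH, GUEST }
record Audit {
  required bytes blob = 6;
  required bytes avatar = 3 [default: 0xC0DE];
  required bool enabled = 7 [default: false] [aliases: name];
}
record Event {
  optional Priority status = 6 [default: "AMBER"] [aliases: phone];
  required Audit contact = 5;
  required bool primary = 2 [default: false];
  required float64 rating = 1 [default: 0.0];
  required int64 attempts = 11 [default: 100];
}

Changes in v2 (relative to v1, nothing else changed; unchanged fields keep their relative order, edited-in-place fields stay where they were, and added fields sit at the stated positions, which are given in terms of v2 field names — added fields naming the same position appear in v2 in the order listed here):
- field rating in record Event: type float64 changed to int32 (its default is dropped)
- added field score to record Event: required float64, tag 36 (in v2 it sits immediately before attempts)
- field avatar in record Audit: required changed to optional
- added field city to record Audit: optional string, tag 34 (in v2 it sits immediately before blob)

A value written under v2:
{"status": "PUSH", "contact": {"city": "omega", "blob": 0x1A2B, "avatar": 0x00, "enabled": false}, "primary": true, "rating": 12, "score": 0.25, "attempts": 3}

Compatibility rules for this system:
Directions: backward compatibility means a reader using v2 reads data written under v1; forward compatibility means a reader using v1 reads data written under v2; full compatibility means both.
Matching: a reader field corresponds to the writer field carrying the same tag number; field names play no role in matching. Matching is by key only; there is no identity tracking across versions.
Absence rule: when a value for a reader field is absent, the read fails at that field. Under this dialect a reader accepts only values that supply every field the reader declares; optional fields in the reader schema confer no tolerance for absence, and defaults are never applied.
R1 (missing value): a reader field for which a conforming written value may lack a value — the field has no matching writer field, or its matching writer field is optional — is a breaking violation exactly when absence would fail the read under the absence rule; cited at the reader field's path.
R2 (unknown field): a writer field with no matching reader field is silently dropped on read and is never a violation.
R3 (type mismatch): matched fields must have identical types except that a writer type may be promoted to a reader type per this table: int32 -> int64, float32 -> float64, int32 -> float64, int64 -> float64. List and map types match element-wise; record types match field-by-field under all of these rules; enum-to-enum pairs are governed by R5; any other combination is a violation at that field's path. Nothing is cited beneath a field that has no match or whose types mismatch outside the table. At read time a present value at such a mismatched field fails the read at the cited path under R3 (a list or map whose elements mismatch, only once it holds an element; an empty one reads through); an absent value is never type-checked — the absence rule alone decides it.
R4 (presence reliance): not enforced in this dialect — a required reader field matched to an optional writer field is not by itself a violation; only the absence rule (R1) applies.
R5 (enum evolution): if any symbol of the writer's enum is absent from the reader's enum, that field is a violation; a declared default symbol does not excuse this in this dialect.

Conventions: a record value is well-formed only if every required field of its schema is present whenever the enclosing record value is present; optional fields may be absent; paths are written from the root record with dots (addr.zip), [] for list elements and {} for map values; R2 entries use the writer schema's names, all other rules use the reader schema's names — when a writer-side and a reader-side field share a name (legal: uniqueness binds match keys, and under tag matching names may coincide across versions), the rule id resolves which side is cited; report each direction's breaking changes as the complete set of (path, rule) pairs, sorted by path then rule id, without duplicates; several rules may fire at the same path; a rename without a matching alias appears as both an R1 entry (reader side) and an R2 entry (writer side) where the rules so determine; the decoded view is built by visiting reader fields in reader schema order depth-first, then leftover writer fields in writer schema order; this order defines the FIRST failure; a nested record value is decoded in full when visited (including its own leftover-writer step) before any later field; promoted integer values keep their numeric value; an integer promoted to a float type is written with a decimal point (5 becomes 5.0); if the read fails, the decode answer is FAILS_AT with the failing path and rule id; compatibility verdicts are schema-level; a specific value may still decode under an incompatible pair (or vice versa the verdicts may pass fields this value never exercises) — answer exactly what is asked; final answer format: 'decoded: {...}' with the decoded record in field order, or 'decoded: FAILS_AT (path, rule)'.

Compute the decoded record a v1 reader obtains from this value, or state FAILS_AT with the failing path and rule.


decoded: {"status": "PUSH", "contact": {"blob": 0x1A2B, "avatar": 0x00, "enabled": false}, "primary": true, "rating": 12.0, "attempts": 3}

arrows below run writer -> reader for Event
decode (reader v1):
  status := "PUSH"
  contact.blob := 0x1A2B
  contact.avatar := 0x00
  contact.enabled := false
  writer contact.city: unknown -> dropped
  primary := true
  rating := 12.0 (int32 -> float64)
  attempts := 3
  writer score: unknown -> dropped
  => decoded: {"status": "PUSH", "contact": {"blob": 0x1A2B, "avatar": 0x00, "enabled": false}, "primary": true, "rating": 12.0, "attempts": 3}
the other Event changes do not affect what is asked:
  field rating in record Event: type float64 changed to int32 (its default is dropped) -> matters for Event compatibility verdicts, not for this value's decode
  added field city to record Audit: optional string, tag 34 (in v2 it sits immediately before blob) -> matters for Event compatibility verdicts, not for this value's decode
  field avatar in record Audit: required changed to optional -> matters for Event compatibility verdicts, not for this value's decode
  added field score to record Event: required float64, tag 36 (in v2 it sits immediately before attempts) -> matters for Event compatibility verdicts, not for this value's decode


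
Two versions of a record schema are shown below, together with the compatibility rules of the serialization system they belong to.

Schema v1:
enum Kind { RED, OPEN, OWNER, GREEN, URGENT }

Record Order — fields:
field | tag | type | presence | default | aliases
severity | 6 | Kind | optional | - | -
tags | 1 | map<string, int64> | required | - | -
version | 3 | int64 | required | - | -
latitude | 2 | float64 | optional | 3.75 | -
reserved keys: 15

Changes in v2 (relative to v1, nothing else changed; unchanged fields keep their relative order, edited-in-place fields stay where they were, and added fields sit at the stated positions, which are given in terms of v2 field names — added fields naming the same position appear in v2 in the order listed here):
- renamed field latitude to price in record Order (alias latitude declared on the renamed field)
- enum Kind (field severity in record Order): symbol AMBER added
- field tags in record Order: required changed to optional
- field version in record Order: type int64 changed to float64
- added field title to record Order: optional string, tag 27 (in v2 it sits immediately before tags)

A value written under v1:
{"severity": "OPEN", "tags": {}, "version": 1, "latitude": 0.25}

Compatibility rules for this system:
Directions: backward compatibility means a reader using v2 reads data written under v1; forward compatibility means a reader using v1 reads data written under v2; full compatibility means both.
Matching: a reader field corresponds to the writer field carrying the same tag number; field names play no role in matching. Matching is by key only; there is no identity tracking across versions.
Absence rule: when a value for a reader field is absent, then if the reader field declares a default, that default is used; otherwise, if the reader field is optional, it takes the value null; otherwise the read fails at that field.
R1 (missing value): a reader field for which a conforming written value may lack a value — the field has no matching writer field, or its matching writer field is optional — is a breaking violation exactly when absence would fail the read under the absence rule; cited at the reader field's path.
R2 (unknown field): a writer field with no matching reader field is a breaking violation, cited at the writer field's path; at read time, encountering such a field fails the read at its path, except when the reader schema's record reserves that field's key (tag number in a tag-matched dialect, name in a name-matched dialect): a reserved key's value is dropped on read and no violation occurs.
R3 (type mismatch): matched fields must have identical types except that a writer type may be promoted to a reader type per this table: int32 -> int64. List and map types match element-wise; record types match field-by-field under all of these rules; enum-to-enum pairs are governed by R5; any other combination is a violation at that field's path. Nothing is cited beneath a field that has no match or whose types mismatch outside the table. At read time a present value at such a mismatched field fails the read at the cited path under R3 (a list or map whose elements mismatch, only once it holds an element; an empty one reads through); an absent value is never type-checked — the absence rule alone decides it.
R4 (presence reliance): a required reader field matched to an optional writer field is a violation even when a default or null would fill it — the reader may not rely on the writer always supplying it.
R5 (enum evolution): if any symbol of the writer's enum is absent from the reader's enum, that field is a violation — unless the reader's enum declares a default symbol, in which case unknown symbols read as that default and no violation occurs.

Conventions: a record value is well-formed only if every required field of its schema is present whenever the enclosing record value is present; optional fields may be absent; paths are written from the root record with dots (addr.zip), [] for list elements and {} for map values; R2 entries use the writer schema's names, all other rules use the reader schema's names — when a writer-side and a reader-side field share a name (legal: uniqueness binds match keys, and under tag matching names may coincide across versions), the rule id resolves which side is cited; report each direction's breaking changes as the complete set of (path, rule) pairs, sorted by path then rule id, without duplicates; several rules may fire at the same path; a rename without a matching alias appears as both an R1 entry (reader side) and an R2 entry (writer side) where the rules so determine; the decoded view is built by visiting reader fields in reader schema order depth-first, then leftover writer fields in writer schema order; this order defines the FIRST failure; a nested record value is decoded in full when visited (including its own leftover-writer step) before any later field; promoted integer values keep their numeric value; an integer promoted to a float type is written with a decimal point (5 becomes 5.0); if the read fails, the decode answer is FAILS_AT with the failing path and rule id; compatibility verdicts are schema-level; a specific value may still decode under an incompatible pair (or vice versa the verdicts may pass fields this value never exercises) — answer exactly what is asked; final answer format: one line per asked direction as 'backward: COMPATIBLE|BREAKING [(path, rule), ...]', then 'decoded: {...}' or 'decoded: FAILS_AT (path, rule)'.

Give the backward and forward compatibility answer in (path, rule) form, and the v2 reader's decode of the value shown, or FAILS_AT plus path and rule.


backward: BREAKING [(version, R3)]; forward: BREAKING [(severity, R5), (tags, R1), (tags, R4), (title, R2), (version, R3)]; decoded: FAILS_AT (version, R3)

the writer's type comes first in each Order pair
checking backward for Order: reader v2 against writer v1:
  Kind -> Kind, writer optional: severity aligns to severity
  title: no writer-side match
  map<string, int64> -> map<string, int64>, writer required: tags aligns to tags
  int64 -> float64, writer required: version aligns to version
  float64 -> float64, writer optional: price aligns to latitude
  rule R3 violated at version
  => backward: BREAKING (1)
checking forward for Order: reader v1 against writer v2:
  Kind -> Kind, writer optional: severity aligns to severity
  map<string, int64> -> map<string, int64>, writer optional: tags aligns to tags
  float64 -> int64, writer required: version aligns to version
  float64 -> float64, writer optional: latitude aligns to price
  writer title: unknown to reader
  rule R5 violated at severity
  rule R1 violated at tags
  rule R4 violated at tags
  rule R2 violated at title
  rule R3 violated at version
  => forward: BREAKING (5)
migrating the Order value to v2:
  severity := "OPEN"
  title := null (not supplied -> null)
  tags := {}
  read fails at version under R3
  => FAILS_AT (version, R3)


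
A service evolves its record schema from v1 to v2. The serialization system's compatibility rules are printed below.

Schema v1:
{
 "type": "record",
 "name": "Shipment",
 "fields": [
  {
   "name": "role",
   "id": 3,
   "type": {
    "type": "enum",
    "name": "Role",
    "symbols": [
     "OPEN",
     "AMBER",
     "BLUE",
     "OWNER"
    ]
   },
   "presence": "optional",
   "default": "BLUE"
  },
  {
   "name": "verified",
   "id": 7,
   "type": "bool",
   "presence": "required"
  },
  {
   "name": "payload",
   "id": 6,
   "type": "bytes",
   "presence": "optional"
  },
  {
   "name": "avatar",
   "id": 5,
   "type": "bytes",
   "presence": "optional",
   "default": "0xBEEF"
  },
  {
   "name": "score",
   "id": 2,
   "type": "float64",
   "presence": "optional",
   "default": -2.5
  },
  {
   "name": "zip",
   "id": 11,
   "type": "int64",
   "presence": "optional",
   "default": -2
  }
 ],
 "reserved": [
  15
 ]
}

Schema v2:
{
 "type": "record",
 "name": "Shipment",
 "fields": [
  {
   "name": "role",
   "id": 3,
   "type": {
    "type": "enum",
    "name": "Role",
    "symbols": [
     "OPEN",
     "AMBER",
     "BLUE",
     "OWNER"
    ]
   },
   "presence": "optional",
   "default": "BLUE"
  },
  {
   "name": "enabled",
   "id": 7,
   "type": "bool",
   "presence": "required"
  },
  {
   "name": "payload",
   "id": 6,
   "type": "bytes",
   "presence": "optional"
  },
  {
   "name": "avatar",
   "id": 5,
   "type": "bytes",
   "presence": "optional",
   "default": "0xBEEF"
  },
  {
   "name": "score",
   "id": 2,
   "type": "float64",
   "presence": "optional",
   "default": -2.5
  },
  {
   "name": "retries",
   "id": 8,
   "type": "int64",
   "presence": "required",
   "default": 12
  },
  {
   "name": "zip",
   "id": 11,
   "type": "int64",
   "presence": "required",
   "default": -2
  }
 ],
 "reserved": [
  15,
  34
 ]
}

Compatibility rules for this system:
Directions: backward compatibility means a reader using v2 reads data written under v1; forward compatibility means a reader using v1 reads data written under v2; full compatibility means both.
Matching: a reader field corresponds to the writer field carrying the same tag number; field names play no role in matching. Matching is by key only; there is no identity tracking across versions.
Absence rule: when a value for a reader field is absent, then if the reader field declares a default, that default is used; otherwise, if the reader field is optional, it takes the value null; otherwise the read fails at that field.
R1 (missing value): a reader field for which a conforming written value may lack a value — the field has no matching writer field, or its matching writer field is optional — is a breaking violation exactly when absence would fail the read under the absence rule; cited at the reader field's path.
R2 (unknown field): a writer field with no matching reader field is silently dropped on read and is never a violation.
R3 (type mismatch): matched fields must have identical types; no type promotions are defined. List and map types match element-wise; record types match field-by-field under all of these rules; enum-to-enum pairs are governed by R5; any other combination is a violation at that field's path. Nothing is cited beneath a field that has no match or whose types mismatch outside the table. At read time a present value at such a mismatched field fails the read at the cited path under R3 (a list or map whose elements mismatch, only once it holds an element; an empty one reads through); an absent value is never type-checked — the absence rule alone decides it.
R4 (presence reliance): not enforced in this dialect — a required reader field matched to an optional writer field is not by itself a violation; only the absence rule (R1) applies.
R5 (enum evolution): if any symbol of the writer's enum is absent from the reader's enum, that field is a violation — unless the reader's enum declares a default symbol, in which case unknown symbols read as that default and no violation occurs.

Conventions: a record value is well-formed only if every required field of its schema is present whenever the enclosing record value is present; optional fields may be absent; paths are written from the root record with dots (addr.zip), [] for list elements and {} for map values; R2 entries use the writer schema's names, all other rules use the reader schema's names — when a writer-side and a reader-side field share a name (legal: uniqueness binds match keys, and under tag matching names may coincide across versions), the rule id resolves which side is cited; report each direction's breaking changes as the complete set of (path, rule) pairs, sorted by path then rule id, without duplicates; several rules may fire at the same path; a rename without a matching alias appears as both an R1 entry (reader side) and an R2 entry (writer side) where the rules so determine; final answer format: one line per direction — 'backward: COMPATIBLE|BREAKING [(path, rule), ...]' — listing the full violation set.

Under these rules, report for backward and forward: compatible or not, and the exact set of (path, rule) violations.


backward: COMPATIBLE []; forward: COMPATIBLE []

the writer's type comes first in each Shipment pair
checking backward for Shipment: reader v2 against writer v1:
  Role -> Role, writer optional: role aligns to role
  bool -> bool, writer required: enabled aligns to verified
  bytes -> bytes, writer optional: payload aligns to payload
  bytes -> bytes, writer optional: avatar aligns to avatar
  float64 -> float64, writer optional: score aligns to score
  retries: no writer-side match
  int64 -> int64, writer optional: zip aligns to zip
  nothing fires on Shipment: backward is COMPATIBLE
checking forward for Shipment: reader v1 against writer v2:
  Role -> Role, writer optional: role aligns to role
  bool -> bool, writer required: verified aligns to enabled
  bytes -> bytes, writer optional: payload aligns to payload
  bytes -> bytes, writer optional: avatar aligns to avatar
  float64 -> float64, writer optional: score aligns to score
  int64 -> int64, writer required: zip aligns to zip
  writer retries: unknown to reader
  nothing fires on Shipment: forward is COMPATIBLE


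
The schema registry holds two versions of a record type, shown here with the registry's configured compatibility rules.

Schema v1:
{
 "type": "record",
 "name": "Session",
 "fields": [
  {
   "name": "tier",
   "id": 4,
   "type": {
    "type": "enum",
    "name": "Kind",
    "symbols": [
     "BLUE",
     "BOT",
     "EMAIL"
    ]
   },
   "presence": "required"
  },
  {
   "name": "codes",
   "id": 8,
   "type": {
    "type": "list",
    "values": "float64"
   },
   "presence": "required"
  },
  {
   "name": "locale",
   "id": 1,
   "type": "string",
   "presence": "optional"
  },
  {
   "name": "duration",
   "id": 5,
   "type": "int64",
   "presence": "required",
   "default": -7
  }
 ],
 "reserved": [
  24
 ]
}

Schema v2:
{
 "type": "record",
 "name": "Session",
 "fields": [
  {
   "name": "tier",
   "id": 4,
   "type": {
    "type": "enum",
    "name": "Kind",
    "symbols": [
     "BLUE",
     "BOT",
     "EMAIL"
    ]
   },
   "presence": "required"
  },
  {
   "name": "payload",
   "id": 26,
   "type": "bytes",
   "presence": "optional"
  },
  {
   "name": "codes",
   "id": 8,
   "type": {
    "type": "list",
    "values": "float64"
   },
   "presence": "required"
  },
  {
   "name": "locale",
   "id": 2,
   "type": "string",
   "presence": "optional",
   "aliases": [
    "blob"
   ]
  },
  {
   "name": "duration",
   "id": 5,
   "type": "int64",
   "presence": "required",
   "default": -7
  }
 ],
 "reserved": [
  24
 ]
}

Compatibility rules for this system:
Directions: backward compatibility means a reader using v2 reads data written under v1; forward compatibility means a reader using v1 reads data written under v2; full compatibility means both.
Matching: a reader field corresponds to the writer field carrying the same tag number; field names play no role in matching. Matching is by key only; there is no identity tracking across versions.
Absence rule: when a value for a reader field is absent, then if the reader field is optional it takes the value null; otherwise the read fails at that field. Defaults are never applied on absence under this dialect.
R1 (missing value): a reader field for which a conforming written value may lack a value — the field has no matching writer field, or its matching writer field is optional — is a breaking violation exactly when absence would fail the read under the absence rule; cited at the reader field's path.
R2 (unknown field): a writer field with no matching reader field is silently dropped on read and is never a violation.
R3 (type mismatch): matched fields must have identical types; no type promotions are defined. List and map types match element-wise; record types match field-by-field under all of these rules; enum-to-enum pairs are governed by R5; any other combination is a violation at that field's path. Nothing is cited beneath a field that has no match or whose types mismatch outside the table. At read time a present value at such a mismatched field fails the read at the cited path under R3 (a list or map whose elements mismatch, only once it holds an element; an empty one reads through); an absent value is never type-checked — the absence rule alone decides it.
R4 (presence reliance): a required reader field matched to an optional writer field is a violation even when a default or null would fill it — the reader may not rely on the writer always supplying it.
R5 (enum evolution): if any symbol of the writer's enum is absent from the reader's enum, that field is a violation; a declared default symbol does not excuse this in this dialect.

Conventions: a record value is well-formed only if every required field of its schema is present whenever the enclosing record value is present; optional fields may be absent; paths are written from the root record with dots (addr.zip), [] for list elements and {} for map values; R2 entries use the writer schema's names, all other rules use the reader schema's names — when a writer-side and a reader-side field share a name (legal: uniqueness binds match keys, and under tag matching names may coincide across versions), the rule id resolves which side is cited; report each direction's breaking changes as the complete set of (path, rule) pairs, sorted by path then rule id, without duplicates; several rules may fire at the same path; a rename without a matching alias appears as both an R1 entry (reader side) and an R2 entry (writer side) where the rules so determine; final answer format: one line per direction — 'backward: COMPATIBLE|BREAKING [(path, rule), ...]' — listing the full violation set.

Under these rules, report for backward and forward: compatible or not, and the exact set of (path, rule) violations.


backward: COMPATIBLE []; forward: COMPATIBLE []

in Session below, arrows point writer -> reader
backward pass over Session, reader schema v2, writer schema v1:
  tier: paired with writer tier (Kind -> Kind; writer required)
  payload: no writer-side match
  codes: paired with writer codes (list<float64> -> list<float64>; writer required)
  locale: no writer-side match
  duration: paired with writer duration (int64 -> int64; writer required)
  locale (writer side), unknown to reader
  => no violations; backward on Session: COMPATIBLE
forward pass over Session, reader schema v1, writer schema v2:
  tier: paired with writer tier (Kind -> Kind; writer required)
  codes: paired with writer codes (list<float64> -> list<float64>; writer required)
  locale: no writer-side match
  duration: paired with writer duration (int64 -> int64; writer required)
  payload (writer side), unknown to reader
  locale (writer side), unknown to reader
  => no violations; forward on Session: COMPATIBLE


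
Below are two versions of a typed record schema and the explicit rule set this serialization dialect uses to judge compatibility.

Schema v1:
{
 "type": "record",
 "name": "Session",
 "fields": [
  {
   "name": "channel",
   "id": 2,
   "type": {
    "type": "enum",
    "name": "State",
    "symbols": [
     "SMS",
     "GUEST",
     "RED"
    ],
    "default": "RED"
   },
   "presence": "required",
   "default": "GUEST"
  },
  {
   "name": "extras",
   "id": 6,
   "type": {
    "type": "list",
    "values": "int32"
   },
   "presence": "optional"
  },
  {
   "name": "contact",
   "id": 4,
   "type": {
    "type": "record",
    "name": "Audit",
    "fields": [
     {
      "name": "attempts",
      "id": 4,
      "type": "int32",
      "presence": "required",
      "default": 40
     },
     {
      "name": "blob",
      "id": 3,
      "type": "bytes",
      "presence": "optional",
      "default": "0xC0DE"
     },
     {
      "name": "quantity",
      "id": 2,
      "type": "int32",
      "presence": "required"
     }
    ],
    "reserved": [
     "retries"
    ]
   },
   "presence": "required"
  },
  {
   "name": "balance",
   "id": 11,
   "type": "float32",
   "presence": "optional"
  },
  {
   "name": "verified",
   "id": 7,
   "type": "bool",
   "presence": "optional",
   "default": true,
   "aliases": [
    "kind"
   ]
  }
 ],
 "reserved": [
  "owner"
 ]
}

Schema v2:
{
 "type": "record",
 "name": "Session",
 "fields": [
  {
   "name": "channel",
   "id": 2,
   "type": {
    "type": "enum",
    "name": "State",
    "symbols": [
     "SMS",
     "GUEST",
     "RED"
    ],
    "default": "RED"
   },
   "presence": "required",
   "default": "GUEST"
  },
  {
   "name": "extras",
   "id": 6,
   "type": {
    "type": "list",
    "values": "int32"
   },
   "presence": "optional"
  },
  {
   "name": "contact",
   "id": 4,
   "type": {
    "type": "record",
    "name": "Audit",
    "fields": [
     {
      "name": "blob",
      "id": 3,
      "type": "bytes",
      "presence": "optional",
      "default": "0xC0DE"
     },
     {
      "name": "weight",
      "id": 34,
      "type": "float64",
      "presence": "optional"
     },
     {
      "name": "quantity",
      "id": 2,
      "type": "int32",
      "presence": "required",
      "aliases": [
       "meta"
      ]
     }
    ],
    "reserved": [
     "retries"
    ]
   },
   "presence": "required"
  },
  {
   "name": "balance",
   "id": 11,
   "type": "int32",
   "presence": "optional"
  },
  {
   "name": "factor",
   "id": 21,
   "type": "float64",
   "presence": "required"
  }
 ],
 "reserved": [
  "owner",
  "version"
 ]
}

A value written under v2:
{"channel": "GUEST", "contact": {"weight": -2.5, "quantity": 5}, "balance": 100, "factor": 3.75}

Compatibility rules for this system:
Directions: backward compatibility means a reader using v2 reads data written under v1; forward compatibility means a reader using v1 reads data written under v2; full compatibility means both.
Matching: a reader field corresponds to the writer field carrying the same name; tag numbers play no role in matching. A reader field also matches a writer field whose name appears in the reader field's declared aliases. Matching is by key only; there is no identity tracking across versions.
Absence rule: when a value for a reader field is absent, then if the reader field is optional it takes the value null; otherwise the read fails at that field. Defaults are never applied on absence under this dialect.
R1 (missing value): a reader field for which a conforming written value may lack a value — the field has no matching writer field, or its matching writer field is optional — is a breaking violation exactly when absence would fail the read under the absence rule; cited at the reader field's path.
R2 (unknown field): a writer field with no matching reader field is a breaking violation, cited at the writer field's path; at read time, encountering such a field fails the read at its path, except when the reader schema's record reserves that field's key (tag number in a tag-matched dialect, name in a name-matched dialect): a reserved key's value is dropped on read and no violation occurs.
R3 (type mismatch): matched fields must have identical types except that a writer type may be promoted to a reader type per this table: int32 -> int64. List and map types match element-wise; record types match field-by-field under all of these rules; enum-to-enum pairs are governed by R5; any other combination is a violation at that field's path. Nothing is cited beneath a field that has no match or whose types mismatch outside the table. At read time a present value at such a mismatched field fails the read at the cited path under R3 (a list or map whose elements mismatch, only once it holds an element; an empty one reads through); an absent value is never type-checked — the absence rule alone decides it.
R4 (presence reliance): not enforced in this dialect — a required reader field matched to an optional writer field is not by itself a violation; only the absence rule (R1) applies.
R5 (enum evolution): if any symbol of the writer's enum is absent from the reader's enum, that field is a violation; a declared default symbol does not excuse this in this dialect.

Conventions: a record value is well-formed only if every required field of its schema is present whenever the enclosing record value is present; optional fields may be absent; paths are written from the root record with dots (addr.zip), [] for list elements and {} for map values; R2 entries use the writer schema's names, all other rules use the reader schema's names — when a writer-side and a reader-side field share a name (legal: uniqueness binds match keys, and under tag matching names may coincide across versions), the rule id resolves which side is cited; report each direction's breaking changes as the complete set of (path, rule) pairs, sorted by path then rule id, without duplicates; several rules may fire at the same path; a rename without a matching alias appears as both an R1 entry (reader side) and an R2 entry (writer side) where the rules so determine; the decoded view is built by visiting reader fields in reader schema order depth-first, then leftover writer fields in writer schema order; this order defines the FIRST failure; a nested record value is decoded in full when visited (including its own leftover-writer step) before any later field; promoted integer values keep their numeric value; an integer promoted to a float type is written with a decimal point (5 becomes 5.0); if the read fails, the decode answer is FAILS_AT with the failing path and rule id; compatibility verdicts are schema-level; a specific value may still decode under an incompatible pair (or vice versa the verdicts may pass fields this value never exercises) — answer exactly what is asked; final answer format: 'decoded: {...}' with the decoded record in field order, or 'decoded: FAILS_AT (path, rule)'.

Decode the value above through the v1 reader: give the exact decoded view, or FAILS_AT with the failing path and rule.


decoded: FAILS_AT (contact.attempts, R1)

in Session below, arrows point writer -> reader
decode walk for Session under reader schema v1:
  channel := "GUEST"
  extras := null (missing; optional => null)
  read fails at contact.attempts under R1 (no fill)
  => FAILS_AT (contact.attempts, R1)
the rest of the Session diff is inert for this question:
  removed field verified from record Session -> shifts the Session verdicts, not this decode
  field balance in record Session: type float32 changed to int32 -> shifts the Session verdicts, not this decode
  added field weight to record Audit: optional float64, tag 34 (in v2 it sits immediately before quantity) -> shifts the Session verdicts, not this decode
  added field factor to record Session: required float64, tag 21 (in v2 it sits last) -> shifts the Session verdicts, not this decode


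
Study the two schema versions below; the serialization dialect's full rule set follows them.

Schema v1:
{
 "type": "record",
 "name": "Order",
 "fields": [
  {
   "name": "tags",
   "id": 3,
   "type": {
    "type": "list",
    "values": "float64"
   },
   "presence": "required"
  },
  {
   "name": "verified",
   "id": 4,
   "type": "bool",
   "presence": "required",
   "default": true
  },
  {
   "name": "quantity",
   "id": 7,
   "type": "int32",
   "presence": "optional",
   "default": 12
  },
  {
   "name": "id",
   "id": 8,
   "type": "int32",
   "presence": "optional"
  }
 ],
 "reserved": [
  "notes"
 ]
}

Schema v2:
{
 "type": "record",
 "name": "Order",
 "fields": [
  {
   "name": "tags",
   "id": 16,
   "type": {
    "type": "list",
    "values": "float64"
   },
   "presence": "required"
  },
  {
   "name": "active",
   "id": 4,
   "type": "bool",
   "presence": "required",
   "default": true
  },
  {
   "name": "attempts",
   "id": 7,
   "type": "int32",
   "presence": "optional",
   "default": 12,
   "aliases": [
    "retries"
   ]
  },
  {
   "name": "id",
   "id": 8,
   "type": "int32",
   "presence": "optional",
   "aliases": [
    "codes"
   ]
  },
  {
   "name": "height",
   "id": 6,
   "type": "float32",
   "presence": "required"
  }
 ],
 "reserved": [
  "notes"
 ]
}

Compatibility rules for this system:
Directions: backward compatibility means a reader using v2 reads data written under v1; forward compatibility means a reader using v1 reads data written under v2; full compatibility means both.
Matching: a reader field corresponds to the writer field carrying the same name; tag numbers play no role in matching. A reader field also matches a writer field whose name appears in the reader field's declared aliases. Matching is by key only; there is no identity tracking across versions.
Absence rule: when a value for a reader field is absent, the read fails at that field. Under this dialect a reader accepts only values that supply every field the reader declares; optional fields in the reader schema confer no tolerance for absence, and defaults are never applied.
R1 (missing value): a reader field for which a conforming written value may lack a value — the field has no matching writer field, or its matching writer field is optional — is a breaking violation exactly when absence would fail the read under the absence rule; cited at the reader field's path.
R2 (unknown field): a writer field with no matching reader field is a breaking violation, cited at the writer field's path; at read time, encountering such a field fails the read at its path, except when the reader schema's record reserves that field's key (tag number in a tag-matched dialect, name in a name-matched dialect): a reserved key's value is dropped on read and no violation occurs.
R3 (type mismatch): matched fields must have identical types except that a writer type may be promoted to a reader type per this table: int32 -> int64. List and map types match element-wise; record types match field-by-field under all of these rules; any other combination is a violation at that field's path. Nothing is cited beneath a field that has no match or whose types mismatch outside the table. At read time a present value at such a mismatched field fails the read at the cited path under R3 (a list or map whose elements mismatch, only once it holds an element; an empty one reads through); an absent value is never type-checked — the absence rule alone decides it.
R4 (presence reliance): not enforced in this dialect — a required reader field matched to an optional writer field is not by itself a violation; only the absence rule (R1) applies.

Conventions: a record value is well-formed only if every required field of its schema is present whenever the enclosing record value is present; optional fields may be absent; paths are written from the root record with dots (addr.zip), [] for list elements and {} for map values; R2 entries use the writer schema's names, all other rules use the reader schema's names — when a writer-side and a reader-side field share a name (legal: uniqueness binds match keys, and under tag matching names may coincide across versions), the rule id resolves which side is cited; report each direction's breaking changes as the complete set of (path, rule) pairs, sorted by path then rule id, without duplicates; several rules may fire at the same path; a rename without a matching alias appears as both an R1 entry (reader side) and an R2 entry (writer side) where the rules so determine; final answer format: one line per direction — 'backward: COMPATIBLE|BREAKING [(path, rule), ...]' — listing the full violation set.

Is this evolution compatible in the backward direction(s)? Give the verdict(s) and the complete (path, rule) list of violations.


backward: BREAKING [(active, R1), (attempts, R1), (height, R1), (id, R1), (quantity, R2), (verified, R2)]

arrows below run writer -> reader for Order
checking backward for Order: reader v2 against writer v1:
  tags: paired with writer tags (list<float64> -> list<float64>; writer required)
  active: no writer match
  attempts: no writer match
  id: paired with writer id (int32 -> int32; writer optional)
  height: no writer match
  writer field verified has no reader counterpart
  writer field quantity has no reader counterpart
  breaking: (active, R1)
  breaking: (attempts, R1)
  breaking: (height, R1)
  breaking: (id, R1)
  breaking: (quantity, R2)
  breaking: (verified, R2)
  => 6 violation(s): backward is BREAKING for Order
diffs on Order not affecting the asked answer:
  field tags in record Order: tag 3 changed to 16 -> triggers nothing under Order's printed rules — same verdict


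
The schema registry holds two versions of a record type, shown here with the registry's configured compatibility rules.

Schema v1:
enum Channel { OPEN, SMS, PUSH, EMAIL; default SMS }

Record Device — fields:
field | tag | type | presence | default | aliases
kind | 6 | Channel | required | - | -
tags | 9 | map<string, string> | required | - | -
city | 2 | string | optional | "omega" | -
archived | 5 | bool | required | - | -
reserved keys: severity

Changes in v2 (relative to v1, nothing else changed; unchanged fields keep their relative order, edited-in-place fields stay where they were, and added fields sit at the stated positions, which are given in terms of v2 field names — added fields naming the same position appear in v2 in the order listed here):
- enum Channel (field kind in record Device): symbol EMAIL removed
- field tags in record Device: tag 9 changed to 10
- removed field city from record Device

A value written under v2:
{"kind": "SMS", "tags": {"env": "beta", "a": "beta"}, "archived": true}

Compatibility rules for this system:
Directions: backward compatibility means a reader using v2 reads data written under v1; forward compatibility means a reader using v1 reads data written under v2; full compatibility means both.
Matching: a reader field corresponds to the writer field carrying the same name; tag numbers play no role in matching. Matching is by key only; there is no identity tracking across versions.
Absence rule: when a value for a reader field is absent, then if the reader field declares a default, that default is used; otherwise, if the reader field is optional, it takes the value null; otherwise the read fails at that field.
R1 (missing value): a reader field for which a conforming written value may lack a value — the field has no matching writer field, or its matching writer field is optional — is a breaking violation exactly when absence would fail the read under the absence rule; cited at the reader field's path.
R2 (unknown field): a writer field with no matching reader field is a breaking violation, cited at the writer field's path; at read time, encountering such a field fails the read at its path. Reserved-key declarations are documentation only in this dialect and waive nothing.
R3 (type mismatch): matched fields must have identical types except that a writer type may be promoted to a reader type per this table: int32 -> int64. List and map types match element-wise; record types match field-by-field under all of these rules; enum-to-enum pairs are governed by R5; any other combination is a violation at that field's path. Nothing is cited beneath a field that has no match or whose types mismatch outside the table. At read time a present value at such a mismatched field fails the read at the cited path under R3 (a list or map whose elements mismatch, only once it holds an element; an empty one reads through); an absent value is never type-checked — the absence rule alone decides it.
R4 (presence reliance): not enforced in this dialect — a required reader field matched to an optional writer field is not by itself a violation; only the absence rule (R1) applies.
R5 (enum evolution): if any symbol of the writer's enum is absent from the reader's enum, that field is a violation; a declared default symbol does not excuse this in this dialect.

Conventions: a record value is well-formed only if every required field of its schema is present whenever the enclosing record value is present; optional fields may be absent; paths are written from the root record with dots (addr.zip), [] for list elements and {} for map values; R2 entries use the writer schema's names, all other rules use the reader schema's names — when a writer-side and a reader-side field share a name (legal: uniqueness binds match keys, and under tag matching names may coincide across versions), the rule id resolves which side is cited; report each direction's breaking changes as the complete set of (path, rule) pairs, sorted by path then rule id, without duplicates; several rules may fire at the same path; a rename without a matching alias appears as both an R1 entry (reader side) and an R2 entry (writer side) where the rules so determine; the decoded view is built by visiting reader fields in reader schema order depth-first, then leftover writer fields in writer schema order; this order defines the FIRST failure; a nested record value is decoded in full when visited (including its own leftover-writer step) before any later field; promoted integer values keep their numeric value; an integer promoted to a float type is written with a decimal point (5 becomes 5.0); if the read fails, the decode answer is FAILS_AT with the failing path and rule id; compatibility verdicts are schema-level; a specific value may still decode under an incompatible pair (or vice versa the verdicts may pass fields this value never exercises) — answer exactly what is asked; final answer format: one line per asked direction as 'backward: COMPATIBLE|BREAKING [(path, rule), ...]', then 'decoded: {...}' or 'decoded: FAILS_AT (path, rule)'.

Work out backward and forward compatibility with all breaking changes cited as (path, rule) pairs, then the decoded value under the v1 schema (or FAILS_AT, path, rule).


backward: BREAKING [(city, R2), (kind, R5)]; forward: COMPATIBLE []; decoded: {"kind": "SMS", "tags": {"env": "beta", "a": "beta"}, "city": "omega", "archived": true}

the writer's type comes first in each Device pair
backward for Device (reader v2, writer v1):
  kind: Channel -> Channel, writer required; from kind
  tags: map<string, string> -> map<string, string>, writer required; from tags
  archived: bool -> bool, writer required; from archived
  leftover writer field: city
  breaking: (city, R2)
  breaking: (kind, R5)
  backward on Device therefore BREAKING (2)
forward for Device (reader v1, writer v2):
  kind: Channel -> Channel, writer required; from kind
  tags: map<string, string> -> map<string, string>, writer required; from tags
  city has no writer counterpart
  archived: bool -> bool, writer required; from archived
  nothing fires on Device: forward is COMPATIBLE
decoding the Device value with the v1 reader:
  kind := "SMS"
  tags := {"env": "beta", "a": "beta"}
  city := "omega" (no value, default fills)
  archived := true
  => decoded: {"kind": "SMS", "tags": {"env": "beta", "a": "beta"}, "city": "omega", "archived": true}
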